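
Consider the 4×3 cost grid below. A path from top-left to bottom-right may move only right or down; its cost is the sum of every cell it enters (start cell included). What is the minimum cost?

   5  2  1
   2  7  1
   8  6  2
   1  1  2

One optimal route is [0,0] [0,1] [0,2] [1,2] [2,2] [3,2].
Its cost is 5 + 2 + 1 + 1 + 2 + 2 = 13.

13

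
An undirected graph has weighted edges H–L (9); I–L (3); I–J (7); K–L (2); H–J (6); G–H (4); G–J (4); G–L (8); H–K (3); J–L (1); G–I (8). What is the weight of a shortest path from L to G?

5

Comparing a few candidate routes:
L-G: 8
L-K-H-G: 2 + 3 + 4 = 9
L-J-H-G: 1 + 6 + 4 = 11
L-I-G: 3 + 8 = 11
L-J-G: 1 + 4 = 5
The minimum is 5.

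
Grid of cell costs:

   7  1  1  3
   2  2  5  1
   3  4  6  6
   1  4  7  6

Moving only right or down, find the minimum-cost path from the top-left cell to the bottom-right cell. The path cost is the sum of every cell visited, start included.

Cheapest: (0,0) → (0,1) → (0,2) → (0,3) → (1,3) → (2,3) → (3,3)
  7 + 1 + 1 + 3 + 1 + 6 + 6 = 25

25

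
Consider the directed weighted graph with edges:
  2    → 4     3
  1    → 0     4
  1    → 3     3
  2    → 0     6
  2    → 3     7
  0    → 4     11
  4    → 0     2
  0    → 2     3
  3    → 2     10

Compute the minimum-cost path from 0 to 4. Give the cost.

6

Routes from 0 to 4:
0-4: 11
0-2-4: 3 + 3 = 6
The minimum is 6.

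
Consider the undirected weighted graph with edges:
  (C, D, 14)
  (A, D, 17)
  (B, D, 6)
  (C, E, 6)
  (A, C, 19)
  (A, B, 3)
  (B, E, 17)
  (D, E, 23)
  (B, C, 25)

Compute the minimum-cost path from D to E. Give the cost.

20

Comparing a few candidate routes:
D→E: 23
D→B→A→C→E: 6 + 3 + 19 + 6 = 34
D→C→E: 14 + 6 = 20
D→B→E: 6 + 17 = 23
Best route has total 20.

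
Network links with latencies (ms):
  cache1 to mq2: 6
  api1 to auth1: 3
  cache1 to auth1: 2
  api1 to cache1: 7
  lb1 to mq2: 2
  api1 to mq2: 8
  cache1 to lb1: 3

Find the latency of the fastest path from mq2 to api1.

8

Some routes from mq2 to api1:
mq2→cache1→auth1→api1: 6 + 2 + 3 = 11
mq2→lb1→cache1→auth1→api1: 2 + 3 + 2 + 3 = 10
mq2→api1: 8
Shortest: 8 ms.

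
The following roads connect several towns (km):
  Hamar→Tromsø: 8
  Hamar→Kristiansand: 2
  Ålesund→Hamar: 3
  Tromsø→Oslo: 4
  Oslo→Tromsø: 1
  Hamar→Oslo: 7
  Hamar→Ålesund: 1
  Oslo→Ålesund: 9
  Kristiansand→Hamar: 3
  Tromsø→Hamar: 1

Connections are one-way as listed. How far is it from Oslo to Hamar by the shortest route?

Candidate routes:
Oslo - Ålesund - Hamar: 9 + 3 = 12
Oslo - Tromsø - Hamar: 1 + 1 = 2
The minimum is 2 km.

2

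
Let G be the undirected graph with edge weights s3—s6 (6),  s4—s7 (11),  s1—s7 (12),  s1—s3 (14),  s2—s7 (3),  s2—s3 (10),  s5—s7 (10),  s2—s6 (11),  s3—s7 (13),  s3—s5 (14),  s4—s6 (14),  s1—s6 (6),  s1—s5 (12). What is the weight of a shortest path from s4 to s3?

Comparing a few candidate routes:
s4 - s7 - s3: 11 + 13 = 24
s4 - s7 - s2 - s6 - s3: 11 + 3 + 11 + 6 = 31
s4 - s7 - s2 - s3: 11 + 3 + 10 = 24
s4 - s6 - s3: 14 + 6 = 20
Best route has total 20.

20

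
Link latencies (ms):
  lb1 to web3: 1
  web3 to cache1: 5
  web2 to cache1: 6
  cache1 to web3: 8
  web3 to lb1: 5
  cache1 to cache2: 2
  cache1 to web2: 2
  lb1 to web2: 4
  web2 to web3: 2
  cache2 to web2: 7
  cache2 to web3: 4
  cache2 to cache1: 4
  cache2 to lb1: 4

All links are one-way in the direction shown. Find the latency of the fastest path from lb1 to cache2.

Paths from lb1 to cache2:
lb1→web3→cache1→cache2: 1 + 5 + 2 = 8
lb1→web2→cache1→cache2: 4 + 6 + 2 = 12
lb1→web2→web3→cache1→cache2: 4 + 2 + 5 + 2 = 13
Shortest: 8 ms.

8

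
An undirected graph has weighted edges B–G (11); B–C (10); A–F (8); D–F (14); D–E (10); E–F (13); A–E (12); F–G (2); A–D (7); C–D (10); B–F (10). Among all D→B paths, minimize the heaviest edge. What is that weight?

10

Comparing a few candidate routes:
D -> E -> A -> F -> G -> B: max(10, 12, 8, 2, 11) = 12
D -> A -> F -> B: max(7, 8, 10) = 10
D -> C -> B: max(10, 10) = 10
D -> A -> F -> G -> B: max(7, 8, 2, 11) = 11
Best route has worst link 10.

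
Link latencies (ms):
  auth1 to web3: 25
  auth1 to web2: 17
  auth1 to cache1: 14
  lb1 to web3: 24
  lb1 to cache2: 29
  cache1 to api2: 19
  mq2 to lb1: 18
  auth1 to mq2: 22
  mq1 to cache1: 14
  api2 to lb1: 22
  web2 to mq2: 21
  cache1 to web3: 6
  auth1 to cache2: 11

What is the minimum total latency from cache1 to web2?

31

Checking several routes:
cache1 -> auth1 -> web2: 14 + 17 = 31
cache1 -> auth1 -> mq2 -> web2: 14 + 22 + 21 = 57
cache1 -> web3 -> auth1 -> web2: 6 + 25 + 17 = 48
Shortest: 31 ms.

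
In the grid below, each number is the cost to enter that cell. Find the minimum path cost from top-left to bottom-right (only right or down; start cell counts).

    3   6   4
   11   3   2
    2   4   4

Cheapest: (0,0) -> (0,1) -> (1,1) -> (1,2) -> (2,2)
  3 + 6 + 3 + 2 + 4 = 18

18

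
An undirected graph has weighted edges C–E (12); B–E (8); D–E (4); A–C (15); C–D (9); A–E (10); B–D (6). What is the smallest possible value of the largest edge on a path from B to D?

Checking several routes:
B - E - D: max(8, 4) = 8
B - E - C - D: max(8, 12, 9) = 12
B - D: max(6) = 6
Best route has worst link 6.

6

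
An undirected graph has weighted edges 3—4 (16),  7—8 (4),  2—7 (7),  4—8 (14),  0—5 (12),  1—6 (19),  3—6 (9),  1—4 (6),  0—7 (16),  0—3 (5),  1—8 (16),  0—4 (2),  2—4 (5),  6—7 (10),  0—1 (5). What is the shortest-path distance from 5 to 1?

17

Some routes from 5 to 1:
5 -> 0 -> 1: 12 + 5 = 17
5 -> 0 -> 4 -> 1: 12 + 2 + 6 = 20
5 -> 0 -> 3 -> 4 -> 1: 12 + 5 + 16 + 6 = 39
5 -> 0 -> 4 -> 8 -> 1: 12 + 2 + 14 + 16 = 44
Best route has total 17.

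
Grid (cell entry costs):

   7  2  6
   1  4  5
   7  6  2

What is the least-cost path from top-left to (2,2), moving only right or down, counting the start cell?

19

Path r0c0 r1c0 r1c1 r1c2 r2c2: 7 + 1 + 4 + 5 + 2 = 19.
(Top row then right column would cost 22.)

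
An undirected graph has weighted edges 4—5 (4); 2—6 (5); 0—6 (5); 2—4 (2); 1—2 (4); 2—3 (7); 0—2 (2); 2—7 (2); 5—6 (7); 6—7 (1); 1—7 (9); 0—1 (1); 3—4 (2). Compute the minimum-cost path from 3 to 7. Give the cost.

6

Some routes from 3 to 7:
3 -> 2 -> 7: 7 + 2 = 9
3 -> 4 -> 2 -> 6 -> 7: 2 + 2 + 5 + 1 = 10
3 -> 4 -> 2 -> 7: 2 + 2 + 2 = 6
The minimum is 6.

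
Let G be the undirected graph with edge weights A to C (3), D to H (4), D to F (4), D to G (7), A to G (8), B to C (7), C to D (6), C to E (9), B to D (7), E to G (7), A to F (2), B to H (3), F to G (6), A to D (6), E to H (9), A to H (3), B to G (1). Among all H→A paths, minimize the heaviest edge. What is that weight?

3

Some routes from H to A:
H → A: max(3) = 3
H → D → F → A: max(4, 4, 2) = 4
H → B → G → F → A: max(3, 1, 6, 2) = 6
The minimum achievable maximum is 3.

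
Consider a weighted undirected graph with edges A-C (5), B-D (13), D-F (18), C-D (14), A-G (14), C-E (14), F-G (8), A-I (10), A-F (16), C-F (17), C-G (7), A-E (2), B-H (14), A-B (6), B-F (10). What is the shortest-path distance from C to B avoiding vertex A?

25

Comparing a few candidate routes:
C → D → B: 14 + 13 = 27
C → D → F → B: 14 + 18 + 10 = 42
C → F → B: 17 + 10 = 27
C → G → F → B: 7 + 8 + 10 = 25
Best route has total 25.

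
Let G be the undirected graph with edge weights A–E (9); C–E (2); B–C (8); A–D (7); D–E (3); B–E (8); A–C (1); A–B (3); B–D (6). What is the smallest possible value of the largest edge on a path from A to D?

Some routes from A to D:
A→D: max(7) = 7
A→B→D: max(3, 6) = 6
A→C→E→D: max(1, 2, 3) = 3
A→C→E→B→D: max(1, 2, 8, 6) = 8
Best route has worst link 3.

3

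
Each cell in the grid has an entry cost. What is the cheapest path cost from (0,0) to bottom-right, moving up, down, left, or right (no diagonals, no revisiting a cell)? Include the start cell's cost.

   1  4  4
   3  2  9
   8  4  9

19

Best path: [0,0] → [1,0] → [1,1] → [2,1] → [2,2]
Cost: 1 + 3 + 2 + 4 + 9 = 19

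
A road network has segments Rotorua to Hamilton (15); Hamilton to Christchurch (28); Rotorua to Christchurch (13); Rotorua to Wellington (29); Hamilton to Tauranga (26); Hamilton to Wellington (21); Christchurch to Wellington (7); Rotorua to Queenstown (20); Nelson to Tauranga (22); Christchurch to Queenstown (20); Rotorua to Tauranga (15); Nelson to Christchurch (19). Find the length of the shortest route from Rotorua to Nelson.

32

Checking several routes:
Rotorua→Queenstown→Christchurch→Nelson: 20 + 20 + 19 = 59
Rotorua→Tauranga→Nelson: 15 + 22 = 37
Rotorua→Christchurch→Nelson: 13 + 19 = 32
Rotorua→Hamilton→Wellington→Christchurch→Nelson: 15 + 21 + 7 + 19 = 62
Rotorua→Wellington→Christchurch→Nelson: 29 + 7 + 19 = 55
Rotorua→Hamilton→Christchurch→Nelson: 15 + 28 + 19 = 62
The minimum is 32 mi.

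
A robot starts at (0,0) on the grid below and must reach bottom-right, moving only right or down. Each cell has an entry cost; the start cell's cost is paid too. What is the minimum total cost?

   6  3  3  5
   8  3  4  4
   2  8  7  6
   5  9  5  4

Cheapest: [0,0]→[0,1]→[0,2]→[1,2]→[1,3]→[2,3]→[3,3]
  6 + 3 + 3 + 4 + 4 + 6 + 4 = 30

30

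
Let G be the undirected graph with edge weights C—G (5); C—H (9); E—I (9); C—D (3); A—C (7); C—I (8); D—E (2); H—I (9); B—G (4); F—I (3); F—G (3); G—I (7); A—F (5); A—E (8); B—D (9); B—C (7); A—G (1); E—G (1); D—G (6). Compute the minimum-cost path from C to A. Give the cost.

6

A few of the C→A routes:
C -> D -> G -> A: 3 + 6 + 1 = 10
C -> G -> A: 5 + 1 = 6
C -> A: 7
C -> D -> E -> G -> A: 3 + 2 + 1 + 1 = 7
The minimum is 6.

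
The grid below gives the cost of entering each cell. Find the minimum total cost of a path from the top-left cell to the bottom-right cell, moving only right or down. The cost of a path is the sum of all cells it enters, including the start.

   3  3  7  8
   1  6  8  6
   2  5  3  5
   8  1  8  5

24

One optimal route is [0,0] [1,0] [2,0] [2,1] [2,2] [2,3] [3,3].
Its cost is 3 + 1 + 2 + 5 + 3 + 5 + 5 = 24.
For comparison, the top-then-right route costs 37.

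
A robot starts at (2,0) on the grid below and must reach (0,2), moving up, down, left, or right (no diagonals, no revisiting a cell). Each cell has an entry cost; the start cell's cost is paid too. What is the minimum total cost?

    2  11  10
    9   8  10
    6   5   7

Take r2c0→r1c0→r0c0→r0c1→r0c2 for a total of 6 + 9 + 2 + 11 + 10 = 38.

38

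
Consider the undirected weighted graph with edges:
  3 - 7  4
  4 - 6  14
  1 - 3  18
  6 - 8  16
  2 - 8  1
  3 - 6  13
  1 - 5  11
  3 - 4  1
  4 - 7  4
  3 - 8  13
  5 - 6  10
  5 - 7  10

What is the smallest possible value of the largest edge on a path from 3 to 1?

11

Comparing a few candidate routes:
3 - 7 - 4 - 6 - 5 - 1: max(4, 4, 14, 10, 11) = 14
3 - 7 - 5 - 1: max(4, 10, 11) = 11
3 - 6 - 5 - 1: max(13, 10, 11) = 13
3 - 4 - 7 - 5 - 1: max(1, 4, 10, 11) = 11
3 - 4 - 6 - 5 - 1: max(1, 14, 10, 11) = 14
The minimum achievable maximum is 11.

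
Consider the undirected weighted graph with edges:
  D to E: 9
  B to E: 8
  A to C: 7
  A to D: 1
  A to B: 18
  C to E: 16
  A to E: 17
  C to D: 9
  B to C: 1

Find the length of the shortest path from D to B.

9

Checking several routes:
D -> E -> B: 9 + 8 = 17
D -> A -> C -> B: 1 + 7 + 1 = 9
D -> E -> C -> B: 9 + 16 + 1 = 26
D -> C -> B: 9 + 1 = 10
D -> A -> B: 1 + 18 = 19
D -> A -> E -> B: 1 + 17 + 8 = 26
Best route has total 9.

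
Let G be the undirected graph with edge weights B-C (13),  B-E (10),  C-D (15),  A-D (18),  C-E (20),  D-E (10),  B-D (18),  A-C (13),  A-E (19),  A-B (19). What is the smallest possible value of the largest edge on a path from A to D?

Checking several routes:
A → D: max(18) = 18
A → B → E → D: max(19, 10, 10) = 19
A → C → B → D: max(13, 13, 18) = 18
A → C → D: max(13, 15) = 15
A → C → B → E → D: max(13, 13, 10, 10) = 13
A → B → D: max(19, 18) = 19
The minimum achievable maximum is 13.

13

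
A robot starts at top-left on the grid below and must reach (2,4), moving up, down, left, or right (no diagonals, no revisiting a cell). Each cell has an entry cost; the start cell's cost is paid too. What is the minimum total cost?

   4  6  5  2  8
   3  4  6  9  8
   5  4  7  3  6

31

Path r0c0 -> r1c0 -> r1c1 -> r2c1 -> r2c2 -> r2c3 -> r2c4: 4 + 3 + 4 + 4 + 7 + 3 + 6 = 31.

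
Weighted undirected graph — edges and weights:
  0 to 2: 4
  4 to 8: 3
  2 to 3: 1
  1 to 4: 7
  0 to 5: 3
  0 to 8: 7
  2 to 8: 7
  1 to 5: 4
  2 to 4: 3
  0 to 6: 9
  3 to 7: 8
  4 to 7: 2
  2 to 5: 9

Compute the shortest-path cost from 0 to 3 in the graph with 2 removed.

Routes from 0 to 3 avoiding 2:
0 -> 8 -> 4 -> 7 -> 3: 7 + 3 + 2 + 8 = 20
0 -> 5 -> 1 -> 4 -> 7 -> 3: 3 + 4 + 7 + 2 + 8 = 24
Best route has total 20.

20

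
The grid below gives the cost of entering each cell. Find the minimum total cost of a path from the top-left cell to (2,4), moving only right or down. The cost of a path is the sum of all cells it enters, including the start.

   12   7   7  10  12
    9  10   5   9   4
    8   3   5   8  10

54

Cheapest: r0c0 → r0c1 → r0c2 → r1c2 → r1c3 → r1c4 → r2c4
  12 + 7 + 7 + 5 + 9 + 4 + 10 = 54
For comparison, the top-then-right route costs 62.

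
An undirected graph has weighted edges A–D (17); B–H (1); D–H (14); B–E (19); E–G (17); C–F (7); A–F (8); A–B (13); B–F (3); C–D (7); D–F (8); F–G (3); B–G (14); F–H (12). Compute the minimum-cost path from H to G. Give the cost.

Some routes from H to G:
H → F → G: 12 + 3 = 15
H → B → G: 1 + 14 = 15
H → B → F → G: 1 + 3 + 3 = 7
H → B → A → F → G: 1 + 13 + 8 + 3 = 25
H → D → F → G: 14 + 8 + 3 = 25
H → F → B → G: 12 + 3 + 14 = 29
Shortest: 7.

7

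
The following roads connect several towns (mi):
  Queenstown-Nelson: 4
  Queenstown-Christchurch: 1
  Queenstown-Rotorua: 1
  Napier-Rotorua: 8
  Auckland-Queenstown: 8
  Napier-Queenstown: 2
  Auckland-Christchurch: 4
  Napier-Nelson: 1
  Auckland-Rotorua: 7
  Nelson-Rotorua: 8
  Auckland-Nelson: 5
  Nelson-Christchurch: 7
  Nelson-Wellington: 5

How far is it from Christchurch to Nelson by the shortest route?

Checking several routes:
Christchurch-Nelson: 7
Christchurch-Queenstown-Nelson: 1 + 4 = 5
Christchurch-Queenstown-Napier-Nelson: 1 + 2 + 1 = 4
Christchurch-Auckland-Nelson: 4 + 5 = 9
Shortest: 4 mi.

4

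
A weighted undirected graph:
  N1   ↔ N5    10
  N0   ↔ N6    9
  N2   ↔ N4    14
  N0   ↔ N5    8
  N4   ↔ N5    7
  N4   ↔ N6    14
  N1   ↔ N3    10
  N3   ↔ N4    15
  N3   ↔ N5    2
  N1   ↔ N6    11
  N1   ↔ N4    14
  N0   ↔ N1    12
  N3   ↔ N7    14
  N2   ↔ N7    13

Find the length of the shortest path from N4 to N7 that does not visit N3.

Candidate routes:
N4 - N2 - N7: 14 + 13 = 27
Best route has total 27.

27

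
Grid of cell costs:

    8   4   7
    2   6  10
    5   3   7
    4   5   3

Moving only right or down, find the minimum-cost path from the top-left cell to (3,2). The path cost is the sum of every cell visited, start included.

Take r0c0 r1c0 r2c0 r2c1 r3c1 r3c2 for a total of 8 + 2 + 5 + 3 + 5 + 3 = 26.
(Top row then right column would cost 39.)

26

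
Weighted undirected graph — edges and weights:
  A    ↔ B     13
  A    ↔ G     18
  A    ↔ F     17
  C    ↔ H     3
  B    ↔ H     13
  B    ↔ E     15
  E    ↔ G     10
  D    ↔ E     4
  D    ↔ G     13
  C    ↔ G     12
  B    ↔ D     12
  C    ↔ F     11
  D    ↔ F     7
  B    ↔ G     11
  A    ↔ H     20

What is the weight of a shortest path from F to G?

20

Comparing a few candidate routes:
F - C - G: 11 + 12 = 23
F - D - G: 7 + 13 = 20
F - D - E - G: 7 + 4 + 10 = 21
F - A - G: 17 + 18 = 35
F - D - B - G: 7 + 12 + 11 = 30
Best route has total 20.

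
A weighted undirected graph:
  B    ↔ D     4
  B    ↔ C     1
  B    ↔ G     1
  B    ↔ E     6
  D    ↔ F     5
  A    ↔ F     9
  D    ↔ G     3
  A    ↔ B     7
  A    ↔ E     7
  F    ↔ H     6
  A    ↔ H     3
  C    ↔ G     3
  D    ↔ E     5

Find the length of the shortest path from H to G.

11

Some routes from H to G:
H-F-D-G: 6 + 5 + 3 = 14
H-F-D-B-G: 6 + 5 + 4 + 1 = 16
H-A-B-C-G: 3 + 7 + 1 + 3 = 14
H-A-B-G: 3 + 7 + 1 = 11
Shortest: 11.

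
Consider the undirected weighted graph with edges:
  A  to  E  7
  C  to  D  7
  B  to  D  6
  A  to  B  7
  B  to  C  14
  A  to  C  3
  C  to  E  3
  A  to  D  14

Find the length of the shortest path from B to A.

Some routes from B to A:
B→C→A: 14 + 3 = 17
B→D→C→A: 6 + 7 + 3 = 16
B→D→C→E→A: 6 + 7 + 3 + 7 = 23
B→A: 7
B→D→A: 6 + 14 = 20
Best route has total 7.

7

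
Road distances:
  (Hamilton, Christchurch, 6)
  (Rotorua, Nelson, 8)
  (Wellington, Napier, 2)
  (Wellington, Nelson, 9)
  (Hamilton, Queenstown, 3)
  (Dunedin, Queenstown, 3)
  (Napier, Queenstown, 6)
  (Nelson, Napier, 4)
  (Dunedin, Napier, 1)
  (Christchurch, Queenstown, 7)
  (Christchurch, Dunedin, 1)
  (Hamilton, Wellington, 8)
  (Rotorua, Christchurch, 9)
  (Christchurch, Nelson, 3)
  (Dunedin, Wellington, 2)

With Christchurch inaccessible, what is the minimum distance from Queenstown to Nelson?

8

Comparing a few candidate routes:
Queenstown - Dunedin - Wellington - Napier - Nelson: 3 + 2 + 2 + 4 = 11
Queenstown - Dunedin - Wellington - Nelson: 3 + 2 + 9 = 14
Queenstown - Napier - Nelson: 6 + 4 = 10
Queenstown - Dunedin - Napier - Nelson: 3 + 1 + 4 = 8
Shortest: 8.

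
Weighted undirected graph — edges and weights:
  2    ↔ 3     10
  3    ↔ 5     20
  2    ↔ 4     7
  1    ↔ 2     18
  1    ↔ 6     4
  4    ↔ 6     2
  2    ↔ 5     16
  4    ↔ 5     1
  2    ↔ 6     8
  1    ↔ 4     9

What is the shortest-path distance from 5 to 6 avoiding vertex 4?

Candidate routes:
5 → 3 → 2 → 1 → 6: 20 + 10 + 18 + 4 = 52
5 → 2 → 6: 16 + 8 = 24
5 → 2 → 1 → 6: 16 + 18 + 4 = 38
5 → 3 → 2 → 6: 20 + 10 + 8 = 38
Shortest: 24.

24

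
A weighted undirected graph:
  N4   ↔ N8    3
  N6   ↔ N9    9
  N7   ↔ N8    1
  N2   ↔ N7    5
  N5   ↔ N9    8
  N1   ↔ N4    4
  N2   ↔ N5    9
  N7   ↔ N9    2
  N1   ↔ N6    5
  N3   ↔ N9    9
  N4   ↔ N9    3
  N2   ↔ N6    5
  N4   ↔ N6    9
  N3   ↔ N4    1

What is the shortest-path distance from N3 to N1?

Some routes from N3 to N1:
N3→N9→N7→N8→N4→N1: 9 + 2 + 1 + 3 + 4 = 19
N3→N4→N1: 1 + 4 = 5
N3→N4→N9→N6→N1: 1 + 3 + 9 + 5 = 18
N3→N9→N4→N1: 9 + 3 + 4 = 16
N3→N4→N6→N1: 1 + 9 + 5 = 15
Shortest: 5.

5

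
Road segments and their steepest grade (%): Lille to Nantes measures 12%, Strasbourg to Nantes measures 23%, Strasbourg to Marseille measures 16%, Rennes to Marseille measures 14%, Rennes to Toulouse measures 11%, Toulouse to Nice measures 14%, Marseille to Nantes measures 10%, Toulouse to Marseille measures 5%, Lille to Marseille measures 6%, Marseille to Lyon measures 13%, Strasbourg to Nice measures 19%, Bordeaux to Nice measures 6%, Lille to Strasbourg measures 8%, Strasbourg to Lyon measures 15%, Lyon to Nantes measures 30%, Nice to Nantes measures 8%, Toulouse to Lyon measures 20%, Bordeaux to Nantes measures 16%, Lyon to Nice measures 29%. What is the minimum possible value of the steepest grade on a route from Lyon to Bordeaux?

Checking several routes:
Lyon -> Strasbourg -> Lille -> Nantes -> Marseille -> Toulouse -> Nice -> Bordeaux: max(15, 8, 12, 10, 5, 14, 6) = 15
Lyon -> Strasbourg -> Lille -> Nantes -> Nice -> Bordeaux: max(15, 8, 12, 8, 6) = 15
Lyon -> Marseille -> Lille -> Nantes -> Nice -> Bordeaux: max(13, 6, 12, 8, 6) = 13
Lyon -> Marseille -> Toulouse -> Nice -> Bordeaux: max(13, 5, 14, 6) = 14
Lyon -> Marseille -> Rennes -> Toulouse -> Nice -> Bordeaux: max(13, 14, 11, 14, 6) = 14
Lyon -> Marseille -> Nantes -> Nice -> Bordeaux: max(13, 10, 8, 6) = 13
Best route has worst link 13%.

13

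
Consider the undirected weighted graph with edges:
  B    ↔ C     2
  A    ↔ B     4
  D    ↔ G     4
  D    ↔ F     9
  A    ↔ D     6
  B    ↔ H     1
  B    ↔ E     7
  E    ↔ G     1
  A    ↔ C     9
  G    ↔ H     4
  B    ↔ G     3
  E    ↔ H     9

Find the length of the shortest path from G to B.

3

Some routes from G to B:
G → B: 3
G → E → H → B: 1 + 9 + 1 = 11
G → E → B: 1 + 7 = 8
G → H → B: 4 + 1 = 5
The minimum is 3.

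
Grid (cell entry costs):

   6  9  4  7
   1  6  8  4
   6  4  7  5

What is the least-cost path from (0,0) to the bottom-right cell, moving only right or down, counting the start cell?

Best path: r0c0 r1c0 r1c1 r2c1 r2c2 r2c3
Cost: 6 + 1 + 6 + 4 + 7 + 5 = 29
For comparison, the top-then-right route costs 35.

29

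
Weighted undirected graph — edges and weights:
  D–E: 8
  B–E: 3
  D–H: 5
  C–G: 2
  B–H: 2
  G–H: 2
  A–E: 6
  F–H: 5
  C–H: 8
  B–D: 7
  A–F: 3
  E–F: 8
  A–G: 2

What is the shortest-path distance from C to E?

Checking several routes:
C -> G -> A -> F -> E: 2 + 2 + 3 + 8 = 15
C -> G -> H -> B -> E: 2 + 2 + 2 + 3 = 9
C -> G -> H -> D -> E: 2 + 2 + 5 + 8 = 17
C -> H -> B -> E: 8 + 2 + 3 = 13
C -> G -> A -> F -> H -> B -> E: 2 + 2 + 3 + 5 + 2 + 3 = 17
C -> G -> A -> E: 2 + 2 + 6 = 10
Best route has total 9.

9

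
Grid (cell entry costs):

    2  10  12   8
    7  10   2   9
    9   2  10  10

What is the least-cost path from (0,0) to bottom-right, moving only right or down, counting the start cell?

40

One optimal route is r0c0 -> r1c0 -> r1c1 -> r1c2 -> r1c3 -> r2c3.
Its cost is 2 + 7 + 10 + 2 + 9 + 10 = 40.
(Top row then right column would cost 51.)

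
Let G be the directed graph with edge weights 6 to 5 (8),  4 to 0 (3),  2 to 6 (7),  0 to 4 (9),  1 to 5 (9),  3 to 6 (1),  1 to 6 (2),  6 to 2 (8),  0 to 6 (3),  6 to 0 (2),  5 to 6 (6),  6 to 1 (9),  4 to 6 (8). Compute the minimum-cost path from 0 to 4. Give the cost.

Paths from 0 to 4:
0 - 4: 9
The minimum is 9.

9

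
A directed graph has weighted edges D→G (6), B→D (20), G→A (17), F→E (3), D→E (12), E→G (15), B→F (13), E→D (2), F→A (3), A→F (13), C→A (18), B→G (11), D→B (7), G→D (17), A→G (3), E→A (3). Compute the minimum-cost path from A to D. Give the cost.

18

Routes from A to D:
A-F-E-G-D: 13 + 3 + 15 + 17 = 48
A-F-E-D: 13 + 3 + 2 = 18
A-G-D: 3 + 17 = 20
The minimum is 18.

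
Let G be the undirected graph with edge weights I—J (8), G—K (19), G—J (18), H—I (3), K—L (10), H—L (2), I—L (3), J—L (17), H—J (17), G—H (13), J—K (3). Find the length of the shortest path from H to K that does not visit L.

Comparing a few candidate routes:
H → I → J → K: 3 + 8 + 3 = 14
H → J → K: 17 + 3 = 20
H → G → K: 13 + 19 = 32
The minimum is 14.

14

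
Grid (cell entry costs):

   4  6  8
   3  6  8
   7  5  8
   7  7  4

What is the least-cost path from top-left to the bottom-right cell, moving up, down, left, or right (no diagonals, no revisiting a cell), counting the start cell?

Cheapest: (0,0) → (1,0) → (1,1) → (2,1) → (3,1) → (3,2)
  4 + 3 + 6 + 5 + 7 + 4 = 29

29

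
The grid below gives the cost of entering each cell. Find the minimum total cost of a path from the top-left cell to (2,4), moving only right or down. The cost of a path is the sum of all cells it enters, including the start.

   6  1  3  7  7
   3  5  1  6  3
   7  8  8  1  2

Best path: r0c0 -> r0c1 -> r0c2 -> r1c2 -> r1c3 -> r2c3 -> r2c4
Cost: 6 + 1 + 3 + 1 + 6 + 1 + 2 = 20
For comparison, the top-then-right route costs 29.

20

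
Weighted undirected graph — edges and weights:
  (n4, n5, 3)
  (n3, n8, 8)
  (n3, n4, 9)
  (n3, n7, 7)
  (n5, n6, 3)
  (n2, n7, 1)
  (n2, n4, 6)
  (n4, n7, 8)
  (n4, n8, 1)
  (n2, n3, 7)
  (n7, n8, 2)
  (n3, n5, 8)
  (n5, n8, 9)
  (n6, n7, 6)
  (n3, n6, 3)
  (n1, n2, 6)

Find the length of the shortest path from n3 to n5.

Some routes from n3 to n5:
n3 -> n4 -> n5: 9 + 3 = 12
n3 -> n6 -> n5: 3 + 3 = 6
n3 -> n5: 8
n3 -> n7 -> n8 -> n4 -> n5: 7 + 2 + 1 + 3 = 13
n3 -> n8 -> n4 -> n5: 8 + 1 + 3 = 12
n3 -> n2 -> n7 -> n8 -> n4 -> n5: 7 + 1 + 2 + 1 + 3 = 14
Shortest: 6.

6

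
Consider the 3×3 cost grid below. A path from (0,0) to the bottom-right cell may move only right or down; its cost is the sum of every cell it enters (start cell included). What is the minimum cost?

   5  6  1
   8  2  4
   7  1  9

23

Best path: [0,0] → [0,1] → [1,1] → [2,1] → [2,2]
Cost: 5 + 6 + 2 + 1 + 9 = 23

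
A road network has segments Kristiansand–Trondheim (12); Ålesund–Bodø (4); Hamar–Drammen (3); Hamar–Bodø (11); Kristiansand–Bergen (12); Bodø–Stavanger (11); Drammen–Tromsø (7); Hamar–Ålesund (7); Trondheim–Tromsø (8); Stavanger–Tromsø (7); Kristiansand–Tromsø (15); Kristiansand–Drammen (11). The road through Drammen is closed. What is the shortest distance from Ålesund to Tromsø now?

22

Paths from Ålesund to Tromsø avoiding Drammen:
Ålesund → Hamar → Bodø → Stavanger → Tromsø: 7 + 11 + 11 + 7 = 36
Ålesund → Bodø → Stavanger → Tromsø: 4 + 11 + 7 = 22
Best route has total 22 km.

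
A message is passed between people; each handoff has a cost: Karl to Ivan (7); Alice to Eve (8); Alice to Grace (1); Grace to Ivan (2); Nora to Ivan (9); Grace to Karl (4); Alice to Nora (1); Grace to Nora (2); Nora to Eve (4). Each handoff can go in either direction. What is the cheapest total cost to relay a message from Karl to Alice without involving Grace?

Candidate routes:
Karl - Ivan - Nora - Alice: 7 + 9 + 1 = 17
Karl - Ivan - Nora - Eve - Alice: 7 + 9 + 4 + 8 = 28
Best route has total 17.

17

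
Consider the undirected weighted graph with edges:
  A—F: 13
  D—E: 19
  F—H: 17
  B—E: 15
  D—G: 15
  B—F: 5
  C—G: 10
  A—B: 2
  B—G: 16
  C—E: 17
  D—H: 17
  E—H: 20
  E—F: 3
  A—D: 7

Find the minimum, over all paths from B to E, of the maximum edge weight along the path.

5

Some routes from B to E:
B → F → E: max(5, 3) = 5
B → A → F → E: max(2, 13, 3) = 13
B → E: max(15) = 15
The minimum achievable maximum is 5.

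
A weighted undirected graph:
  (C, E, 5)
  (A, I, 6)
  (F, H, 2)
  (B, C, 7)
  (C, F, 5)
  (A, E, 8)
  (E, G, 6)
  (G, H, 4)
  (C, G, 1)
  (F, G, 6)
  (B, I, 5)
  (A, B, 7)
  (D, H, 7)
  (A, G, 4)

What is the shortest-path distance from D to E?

Some routes from D to E:
D → H → F → C → G → E: 7 + 2 + 5 + 1 + 6 = 21
D → H → G → C → E: 7 + 4 + 1 + 5 = 17
D → H → F → G → E: 7 + 2 + 6 + 6 = 21
D → H → F → C → E: 7 + 2 + 5 + 5 = 19
D → H → G → E: 7 + 4 + 6 = 17
D → H → F → G → C → E: 7 + 2 + 6 + 1 + 5 = 21
Shortest: 17.

17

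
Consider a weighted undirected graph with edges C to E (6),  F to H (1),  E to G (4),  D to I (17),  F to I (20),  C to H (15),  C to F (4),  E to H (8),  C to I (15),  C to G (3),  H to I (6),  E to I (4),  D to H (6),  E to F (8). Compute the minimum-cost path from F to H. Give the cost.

1

Comparing a few candidate routes:
F→E→I→H: 8 + 4 + 6 = 18
F→H: 1
F→C→H: 4 + 15 = 19
F→E→H: 8 + 8 = 16
F→C→G→E→H: 4 + 3 + 4 + 8 = 19
F→C→E→H: 4 + 6 + 8 = 18
The minimum is 1.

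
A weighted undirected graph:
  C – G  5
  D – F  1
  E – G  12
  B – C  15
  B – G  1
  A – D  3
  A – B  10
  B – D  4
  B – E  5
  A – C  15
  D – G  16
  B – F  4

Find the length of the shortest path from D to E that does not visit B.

Routes from D to E avoiding B:
D-A-C-G-E: 3 + 15 + 5 + 12 = 35
D-G-E: 16 + 12 = 28
Shortest: 28.

28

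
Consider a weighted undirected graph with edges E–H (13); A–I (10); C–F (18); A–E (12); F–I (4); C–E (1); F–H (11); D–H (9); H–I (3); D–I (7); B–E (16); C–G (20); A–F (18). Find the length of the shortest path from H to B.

Comparing a few candidate routes:
H→I→F→C→E→B: 3 + 4 + 18 + 1 + 16 = 42
H→F→I→A→E→B: 11 + 4 + 10 + 12 + 16 = 53
H→E→B: 13 + 16 = 29
H→I→A→E→B: 3 + 10 + 12 + 16 = 41
H→F→C→E→B: 11 + 18 + 1 + 16 = 46
The minimum is 29.

29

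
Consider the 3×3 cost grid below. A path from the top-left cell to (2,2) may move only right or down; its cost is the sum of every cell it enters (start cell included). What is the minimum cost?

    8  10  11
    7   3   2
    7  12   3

Cheapest: r0c0 -> r1c0 -> r1c1 -> r1c2 -> r2c2
  8 + 7 + 3 + 2 + 3 = 23

23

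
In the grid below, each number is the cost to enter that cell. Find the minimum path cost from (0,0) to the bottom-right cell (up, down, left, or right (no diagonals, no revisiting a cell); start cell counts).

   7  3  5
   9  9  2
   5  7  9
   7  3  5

31

Best path: [0,0] [0,1] [0,2] [1,2] [2,2] [3,2]
Cost: 7 + 3 + 5 + 2 + 9 + 5 = 31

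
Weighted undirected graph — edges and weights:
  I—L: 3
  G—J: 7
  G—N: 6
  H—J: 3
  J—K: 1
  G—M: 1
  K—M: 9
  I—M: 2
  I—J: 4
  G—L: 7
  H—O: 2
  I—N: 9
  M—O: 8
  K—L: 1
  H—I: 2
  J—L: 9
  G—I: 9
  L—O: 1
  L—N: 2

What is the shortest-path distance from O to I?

Some routes from O to I:
O → L → I: 1 + 3 = 4
O → H → I: 2 + 2 = 4
O → L → K → J → I: 1 + 1 + 1 + 4 = 7
O → L → K → J → H → I: 1 + 1 + 1 + 3 + 2 = 8
Best route has total 4.

4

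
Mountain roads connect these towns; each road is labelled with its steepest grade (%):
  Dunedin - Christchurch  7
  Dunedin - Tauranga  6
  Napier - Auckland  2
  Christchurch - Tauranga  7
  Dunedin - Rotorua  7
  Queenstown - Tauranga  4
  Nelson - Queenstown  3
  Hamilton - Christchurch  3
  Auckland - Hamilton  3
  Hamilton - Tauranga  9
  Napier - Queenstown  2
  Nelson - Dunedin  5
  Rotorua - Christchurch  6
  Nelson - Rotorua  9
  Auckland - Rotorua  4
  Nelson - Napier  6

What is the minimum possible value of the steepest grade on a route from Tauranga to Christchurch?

Comparing a few candidate routes:
Tauranga -> Dunedin -> Nelson -> Queenstown -> Napier -> Auckland -> Rotorua -> Christchurch: max(6, 5, 3, 2, 2, 4, 6) = 6
Tauranga -> Queenstown -> Nelson -> Napier -> Auckland -> Hamilton -> Christchurch: max(4, 3, 6, 2, 3, 3) = 6
Tauranga -> Dunedin -> Nelson -> Napier -> Auckland -> Hamilton -> Christchurch: max(6, 5, 6, 2, 3, 3) = 6
Tauranga -> Dunedin -> Nelson -> Napier -> Auckland -> Rotorua -> Christchurch: max(6, 5, 6, 2, 4, 6) = 6
Tauranga -> Dunedin -> Nelson -> Queenstown -> Napier -> Auckland -> Hamilton -> Christchurch: max(6, 5, 3, 2, 2, 3, 3) = 6
Tauranga -> Queenstown -> Napier -> Auckland -> Hamilton -> Christchurch: max(4, 2, 2, 3, 3) = 4
Best route has worst link 4%.

4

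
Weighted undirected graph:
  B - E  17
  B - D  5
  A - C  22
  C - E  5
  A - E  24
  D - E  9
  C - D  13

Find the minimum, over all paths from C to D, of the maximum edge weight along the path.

9

Paths from C to D:
C → E → D: max(5, 9) = 9
C → A → E → B → D: max(22, 24, 17, 5) = 24
C → E → B → D: max(5, 17, 5) = 17
C → D: max(13) = 13
C → A → E → D: max(22, 24, 9) = 24
The minimum achievable maximum is 9.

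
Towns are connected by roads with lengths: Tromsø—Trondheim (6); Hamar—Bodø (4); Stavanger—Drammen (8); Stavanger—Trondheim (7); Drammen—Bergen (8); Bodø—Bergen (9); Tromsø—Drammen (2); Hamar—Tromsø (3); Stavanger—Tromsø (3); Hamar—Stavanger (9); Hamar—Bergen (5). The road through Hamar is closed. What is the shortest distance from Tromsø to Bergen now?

10

Paths from Tromsø to Bergen avoiding Hamar:
Tromsø-Stavanger-Drammen-Bergen: 3 + 8 + 8 = 19
Tromsø-Drammen-Bergen: 2 + 8 = 10
Tromsø-Trondheim-Stavanger-Drammen-Bergen: 6 + 7 + 8 + 8 = 29
The minimum is 10.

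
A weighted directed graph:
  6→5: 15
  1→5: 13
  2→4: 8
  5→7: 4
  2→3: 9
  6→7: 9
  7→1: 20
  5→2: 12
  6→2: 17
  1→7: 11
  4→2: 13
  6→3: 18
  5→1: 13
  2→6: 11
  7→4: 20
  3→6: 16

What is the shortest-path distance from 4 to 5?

39

Paths from 4 to 5:
4 → 2 → 3 → 6 → 5: 13 + 9 + 16 + 15 = 53
4 → 2 → 6 → 7 → 1 → 5: 13 + 11 + 9 + 20 + 13 = 66
4 → 2 → 6 → 5: 13 + 11 + 15 = 39
4 → 2 → 3 → 6 → 7 → 1 → 5: 13 + 9 + 16 + 9 + 20 + 13 = 80
Shortest: 39.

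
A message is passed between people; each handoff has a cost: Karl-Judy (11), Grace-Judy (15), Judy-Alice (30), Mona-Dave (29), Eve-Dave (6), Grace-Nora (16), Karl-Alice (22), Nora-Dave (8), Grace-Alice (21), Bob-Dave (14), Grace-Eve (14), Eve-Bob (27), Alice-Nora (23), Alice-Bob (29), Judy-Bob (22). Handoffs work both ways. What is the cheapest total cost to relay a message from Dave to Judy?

35

Checking several routes:
Dave - Nora - Grace - Judy: 8 + 16 + 15 = 39
Dave - Bob - Judy: 14 + 22 = 36
Dave - Nora - Alice - Karl - Judy: 8 + 23 + 22 + 11 = 64
Dave - Eve - Bob - Judy: 6 + 27 + 22 = 55
Dave - Nora - Alice - Judy: 8 + 23 + 30 = 61
Dave - Eve - Grace - Judy: 6 + 14 + 15 = 35
Best route has total 35.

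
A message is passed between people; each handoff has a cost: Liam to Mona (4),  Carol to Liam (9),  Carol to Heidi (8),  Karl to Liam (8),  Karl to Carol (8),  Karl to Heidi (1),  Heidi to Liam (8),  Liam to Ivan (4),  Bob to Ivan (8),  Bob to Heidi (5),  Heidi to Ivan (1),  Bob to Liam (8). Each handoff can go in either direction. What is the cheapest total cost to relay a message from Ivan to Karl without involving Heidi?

Routes from Ivan to Karl avoiding Heidi:
Ivan → Bob → Liam → Carol → Karl: 8 + 8 + 9 + 8 = 33
Ivan → Bob → Liam → Karl: 8 + 8 + 8 = 24
Ivan → Liam → Carol → Karl: 4 + 9 + 8 = 21
Ivan → Liam → Karl: 4 + 8 = 12
Best route has total 12.

12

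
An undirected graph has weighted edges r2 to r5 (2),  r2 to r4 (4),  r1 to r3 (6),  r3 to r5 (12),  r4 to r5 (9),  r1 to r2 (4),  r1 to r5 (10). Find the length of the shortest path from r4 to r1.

8

Comparing a few candidate routes:
r4-r5-r2-r1: 9 + 2 + 4 = 15
r4-r2-r1: 4 + 4 = 8
r4-r2-r5-r1: 4 + 2 + 10 = 16
Best route has total 8.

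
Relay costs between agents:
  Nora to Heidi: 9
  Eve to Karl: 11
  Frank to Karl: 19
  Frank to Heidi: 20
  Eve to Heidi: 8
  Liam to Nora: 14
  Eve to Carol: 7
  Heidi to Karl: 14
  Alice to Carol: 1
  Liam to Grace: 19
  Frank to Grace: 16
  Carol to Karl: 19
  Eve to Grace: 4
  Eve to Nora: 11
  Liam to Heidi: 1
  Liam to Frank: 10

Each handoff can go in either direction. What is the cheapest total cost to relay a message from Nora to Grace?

Comparing a few candidate routes:
Nora - Liam - Heidi - Eve - Grace: 14 + 1 + 8 + 4 = 27
Nora - Liam - Grace: 14 + 19 = 33
Nora - Heidi - Liam - Frank - Grace: 9 + 1 + 10 + 16 = 36
Nora - Heidi - Eve - Grace: 9 + 8 + 4 = 21
Nora - Eve - Grace: 11 + 4 = 15
Nora - Heidi - Liam - Grace: 9 + 1 + 19 = 29
Best route has total 15.

15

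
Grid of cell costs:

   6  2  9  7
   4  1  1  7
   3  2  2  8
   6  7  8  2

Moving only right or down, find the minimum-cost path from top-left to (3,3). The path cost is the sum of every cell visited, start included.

Take r0c0 r0c1 r1c1 r1c2 r2c2 r2c3 r3c3 for a total of 6 + 2 + 1 + 1 + 2 + 8 + 2 = 22.
For comparison, the top-then-right route costs 41.

22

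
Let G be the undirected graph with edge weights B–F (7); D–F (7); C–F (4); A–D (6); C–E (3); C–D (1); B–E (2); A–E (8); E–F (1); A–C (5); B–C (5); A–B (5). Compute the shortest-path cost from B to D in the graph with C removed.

Checking several routes:
B -> E -> A -> D: 2 + 8 + 6 = 16
B -> E -> F -> D: 2 + 1 + 7 = 10
B -> A -> D: 5 + 6 = 11
B -> A -> E -> F -> D: 5 + 8 + 1 + 7 = 21
B -> F -> D: 7 + 7 = 14
The minimum is 10.

10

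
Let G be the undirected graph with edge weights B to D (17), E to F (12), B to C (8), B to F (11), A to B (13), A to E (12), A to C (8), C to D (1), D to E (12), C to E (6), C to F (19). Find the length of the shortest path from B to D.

Checking several routes:
B→D: 17
B→F→C→D: 11 + 19 + 1 = 31
B→F→E→C→D: 11 + 12 + 6 + 1 = 30
B→A→C→D: 13 + 8 + 1 = 22
B→C→D: 8 + 1 = 9
B→C→E→D: 8 + 6 + 12 = 26
Best route has total 9.

9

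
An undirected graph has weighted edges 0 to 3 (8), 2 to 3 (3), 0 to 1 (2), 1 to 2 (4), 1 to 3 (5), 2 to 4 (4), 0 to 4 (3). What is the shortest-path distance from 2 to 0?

Routes from 2 to 0:
2 - 1 - 0: 4 + 2 = 6
2 - 4 - 0: 4 + 3 = 7
2 - 1 - 3 - 0: 4 + 5 + 8 = 17
2 - 3 - 1 - 0: 3 + 5 + 2 = 10
2 - 3 - 0: 3 + 8 = 11
Best route has total 6.

6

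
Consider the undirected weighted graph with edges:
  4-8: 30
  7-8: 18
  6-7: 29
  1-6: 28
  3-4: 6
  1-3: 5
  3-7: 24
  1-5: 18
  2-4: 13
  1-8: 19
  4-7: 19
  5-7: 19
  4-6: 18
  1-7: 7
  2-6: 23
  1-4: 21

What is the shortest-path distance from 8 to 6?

Some routes from 8 to 6:
8 → 1 → 6: 19 + 28 = 47
8 → 1 → 3 → 4 → 6: 19 + 5 + 6 + 18 = 48
8 → 4 → 6: 30 + 18 = 48
8 → 7 → 6: 18 + 29 = 47
8 → 7 → 1 → 6: 18 + 7 + 28 = 53
8 → 7 → 1 → 3 → 4 → 6: 18 + 7 + 5 + 6 + 18 = 54
Best route has total 47.

47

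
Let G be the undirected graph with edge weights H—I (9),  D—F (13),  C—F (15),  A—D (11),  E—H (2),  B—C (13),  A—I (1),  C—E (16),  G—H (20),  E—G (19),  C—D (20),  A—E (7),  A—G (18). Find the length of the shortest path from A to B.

36

Some routes from A to B:
A - I - H - E - C - B: 1 + 9 + 2 + 16 + 13 = 41
A - D - C - B: 11 + 20 + 13 = 44
A - E - C - B: 7 + 16 + 13 = 36
Best route has total 36.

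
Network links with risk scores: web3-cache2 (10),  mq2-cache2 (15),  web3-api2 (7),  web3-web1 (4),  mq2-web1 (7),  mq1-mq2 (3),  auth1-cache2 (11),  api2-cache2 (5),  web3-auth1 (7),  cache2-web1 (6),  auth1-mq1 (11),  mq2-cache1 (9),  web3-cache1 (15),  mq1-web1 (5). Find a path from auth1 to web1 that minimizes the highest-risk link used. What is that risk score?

Some routes from auth1 to web1:
auth1-web3-api2-cache2-web1: max(7, 7, 5, 6) = 7
auth1-web3-cache2-web1: max(7, 10, 6) = 10
auth1-web3-web1: max(7, 4) = 7
Smallest bottleneck: 7.

7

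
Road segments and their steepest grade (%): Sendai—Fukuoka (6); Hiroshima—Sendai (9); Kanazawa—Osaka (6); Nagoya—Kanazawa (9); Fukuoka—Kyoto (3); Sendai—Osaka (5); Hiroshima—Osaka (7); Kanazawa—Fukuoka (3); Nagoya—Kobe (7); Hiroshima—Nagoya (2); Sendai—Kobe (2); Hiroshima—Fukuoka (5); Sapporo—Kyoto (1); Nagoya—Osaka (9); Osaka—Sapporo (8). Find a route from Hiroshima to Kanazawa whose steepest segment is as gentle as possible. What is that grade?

Comparing a few candidate routes:
Hiroshima - Fukuoka - Sendai - Osaka - Kanazawa: max(5, 6, 5, 6) = 6
Hiroshima - Nagoya - Kobe - Sendai - Fukuoka - Kanazawa: max(2, 7, 2, 6, 3) = 7
Hiroshima - Osaka - Kanazawa: max(7, 6) = 7
Hiroshima - Osaka - Sendai - Fukuoka - Kanazawa: max(7, 5, 6, 3) = 7
Hiroshima - Nagoya - Kobe - Sendai - Osaka - Kanazawa: max(2, 7, 2, 5, 6) = 7
Hiroshima - Fukuoka - Kanazawa: max(5, 3) = 5
The minimum achievable maximum is 5%.

5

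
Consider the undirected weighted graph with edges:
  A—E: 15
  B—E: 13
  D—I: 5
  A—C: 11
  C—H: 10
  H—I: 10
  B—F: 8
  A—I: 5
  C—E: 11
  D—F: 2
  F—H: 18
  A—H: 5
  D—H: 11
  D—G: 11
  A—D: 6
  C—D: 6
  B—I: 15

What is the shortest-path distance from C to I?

Checking several routes:
C→A→I: 11 + 5 = 16
C→D→A→I: 6 + 6 + 5 = 17
C→D→I: 6 + 5 = 11
Shortest: 11.

11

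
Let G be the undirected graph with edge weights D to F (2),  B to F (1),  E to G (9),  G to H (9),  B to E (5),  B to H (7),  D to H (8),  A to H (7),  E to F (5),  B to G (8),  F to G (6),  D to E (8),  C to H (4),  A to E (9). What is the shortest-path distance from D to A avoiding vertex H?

Some routes from D to A avoiding H:
D→F→G→E→A: 2 + 6 + 9 + 9 = 26
D→F→E→A: 2 + 5 + 9 = 16
D→F→B→G→E→A: 2 + 1 + 8 + 9 + 9 = 29
D→E→A: 8 + 9 = 17
D→F→B→E→A: 2 + 1 + 5 + 9 = 17
The minimum is 16.

16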